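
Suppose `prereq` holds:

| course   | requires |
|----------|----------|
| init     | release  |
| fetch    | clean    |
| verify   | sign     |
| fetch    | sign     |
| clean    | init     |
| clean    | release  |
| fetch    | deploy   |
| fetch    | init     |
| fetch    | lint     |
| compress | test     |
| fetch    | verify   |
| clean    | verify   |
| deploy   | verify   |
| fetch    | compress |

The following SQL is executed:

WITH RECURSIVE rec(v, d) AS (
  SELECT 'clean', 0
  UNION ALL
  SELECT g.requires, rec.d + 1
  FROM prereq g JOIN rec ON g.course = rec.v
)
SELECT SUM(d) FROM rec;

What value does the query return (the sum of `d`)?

7

Base: (clean, d=0).
Iteration 1: edges from {clean} -> (init, d=1), (release, d=1), (verify, d=1).
Iteration 2: edges from {init,release,verify} -> (release, d=2), (sign, d=2).
Iteration 3: no outgoing edges from {release,sign}; recursion stops.
SUM(d) = 0 + 1 + 1 + 1 + 2 + 2 = 7.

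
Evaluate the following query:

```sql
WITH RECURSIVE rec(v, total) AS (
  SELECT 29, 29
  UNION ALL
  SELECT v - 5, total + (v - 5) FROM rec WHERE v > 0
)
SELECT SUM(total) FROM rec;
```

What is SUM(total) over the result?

532

Base: v=29, total=29.
Iteration 1: 29 > 0 holds -> v = 29 - 5 = 24, total = 29 + 24 = 53.
Iteration 2: 24 > 0 holds -> v = 24 - 5 = 19, total = 53 + 19 = 72.
Iteration 3: 19 > 0 holds -> v = 19 - 5 = 14, total = 72 + 14 = 86.
Iteration 4: 14 > 0 holds -> v = 14 - 5 = 9, total = 86 + 9 = 95.
Iteration 5: 9 > 0 holds -> v = 9 - 5 = 4, total = 95 + 4 = 99.
Iteration 6: 4 > 0 holds -> v = 4 - 5 = -1, total = 99 + -1 = 98.
Iteration 7: -1 > 0 fails; recursion stops.
SUM(total) = 29 + 53 + 72 + 86 + 95 + 99 + 98 = 532.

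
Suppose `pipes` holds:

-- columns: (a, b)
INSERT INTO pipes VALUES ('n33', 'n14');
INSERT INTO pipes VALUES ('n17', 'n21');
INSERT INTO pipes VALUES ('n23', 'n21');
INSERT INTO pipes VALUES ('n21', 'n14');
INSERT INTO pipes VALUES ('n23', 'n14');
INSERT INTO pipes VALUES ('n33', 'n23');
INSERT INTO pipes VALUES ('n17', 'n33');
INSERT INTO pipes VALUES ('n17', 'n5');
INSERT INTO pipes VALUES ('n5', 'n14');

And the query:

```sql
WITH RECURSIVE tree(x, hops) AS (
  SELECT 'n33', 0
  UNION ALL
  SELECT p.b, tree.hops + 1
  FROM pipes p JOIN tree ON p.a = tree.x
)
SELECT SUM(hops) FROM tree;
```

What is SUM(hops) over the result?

9

Base: (n33, hops=0).
Iteration 1: edges from {n33} -> (n14, hops=1), (n23, hops=1).
Iteration 2: edges from {n14,n23} -> (n14, hops=2), (n21, hops=2).
Iteration 3: edges from {n14,n21} -> (n14, hops=3).
Iteration 4: no outgoing edges from {n14}; recursion stops.
SUM(hops) = 0 + 1 + 1 + 2 + 2 + 3 = 9.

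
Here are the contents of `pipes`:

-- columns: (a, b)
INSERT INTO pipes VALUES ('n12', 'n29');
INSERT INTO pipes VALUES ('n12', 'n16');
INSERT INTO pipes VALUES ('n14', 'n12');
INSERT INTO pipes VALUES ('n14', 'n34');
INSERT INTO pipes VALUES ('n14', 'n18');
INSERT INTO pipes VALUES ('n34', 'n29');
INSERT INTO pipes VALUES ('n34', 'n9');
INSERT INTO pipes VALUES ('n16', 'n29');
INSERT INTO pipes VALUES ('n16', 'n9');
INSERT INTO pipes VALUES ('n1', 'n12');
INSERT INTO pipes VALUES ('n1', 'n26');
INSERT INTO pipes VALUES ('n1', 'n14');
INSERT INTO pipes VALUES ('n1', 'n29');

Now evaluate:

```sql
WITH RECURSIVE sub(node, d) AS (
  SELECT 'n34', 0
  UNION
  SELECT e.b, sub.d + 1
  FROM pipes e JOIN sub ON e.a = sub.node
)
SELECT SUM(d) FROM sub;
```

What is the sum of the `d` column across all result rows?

Base: (n34, d=0).
Iteration 1: edges from {n34} -> (n29, d=1), (n9, d=1).
Iteration 2: no outgoing edges from {n29,n9}; recursion stops.
SUM(d) = 0 + 1 + 1 = 2.

2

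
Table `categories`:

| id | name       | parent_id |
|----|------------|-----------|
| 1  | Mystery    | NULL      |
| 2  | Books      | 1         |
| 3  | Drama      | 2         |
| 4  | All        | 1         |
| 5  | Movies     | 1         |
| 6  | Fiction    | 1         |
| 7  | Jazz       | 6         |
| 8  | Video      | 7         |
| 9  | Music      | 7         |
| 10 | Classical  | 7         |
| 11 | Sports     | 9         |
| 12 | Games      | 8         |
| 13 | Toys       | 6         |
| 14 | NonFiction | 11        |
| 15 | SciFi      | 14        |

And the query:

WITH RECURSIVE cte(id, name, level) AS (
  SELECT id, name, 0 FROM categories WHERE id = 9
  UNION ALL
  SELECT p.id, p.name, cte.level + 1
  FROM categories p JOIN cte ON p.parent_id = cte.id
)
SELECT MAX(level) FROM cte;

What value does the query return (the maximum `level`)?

Base: id=9 (Music) at level 0.
Iteration 1: rows with parent_id in {9} -> Sports (id 11, level 1).
Iteration 2: rows with parent_id in {11} -> NonFiction (id 14, level 2).
Iteration 3: rows with parent_id in {14} -> SciFi (id 15, level 3).
Iteration 4: no rows with parent_id in {15}; recursion stops.
level values: 0, 1, 2, 3; the maximum is 3.

3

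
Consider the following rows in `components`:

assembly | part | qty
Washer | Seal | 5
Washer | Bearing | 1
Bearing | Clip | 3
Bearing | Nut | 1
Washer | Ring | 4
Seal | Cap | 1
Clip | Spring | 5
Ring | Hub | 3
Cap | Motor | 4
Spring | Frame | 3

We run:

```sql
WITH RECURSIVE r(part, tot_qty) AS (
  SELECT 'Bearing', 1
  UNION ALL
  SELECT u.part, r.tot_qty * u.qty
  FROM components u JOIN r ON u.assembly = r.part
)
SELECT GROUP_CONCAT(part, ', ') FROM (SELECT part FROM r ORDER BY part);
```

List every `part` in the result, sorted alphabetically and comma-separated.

Bearing, Clip, Frame, Nut, Spring

Base: (Bearing, tot_qty=1).
Iteration 1: components of {Bearing} -> Clip = 1*3 = 3, Nut = 1*1 = 1.
Iteration 2: components of {Clip,Nut} -> Spring = 3*5 = 15.
Iteration 3: components of {Spring} -> Frame = 15*3 = 45.
Iteration 4: no further components; recursion stops.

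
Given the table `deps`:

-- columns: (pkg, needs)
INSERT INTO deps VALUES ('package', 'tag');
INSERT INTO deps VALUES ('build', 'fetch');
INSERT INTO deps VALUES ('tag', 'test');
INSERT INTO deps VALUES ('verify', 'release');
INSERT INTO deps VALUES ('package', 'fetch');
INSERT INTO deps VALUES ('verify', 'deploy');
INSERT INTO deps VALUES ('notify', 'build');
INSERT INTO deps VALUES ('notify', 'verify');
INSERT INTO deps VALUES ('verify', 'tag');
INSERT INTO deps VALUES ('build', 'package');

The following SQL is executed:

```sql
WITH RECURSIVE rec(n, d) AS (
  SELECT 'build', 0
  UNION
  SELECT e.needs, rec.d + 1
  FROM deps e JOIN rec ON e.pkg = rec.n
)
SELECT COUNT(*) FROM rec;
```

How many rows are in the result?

6

Base: (build, d=0).
Iteration 1: edges from {build} -> (fetch, d=1), (package, d=1).
Iteration 2: edges from {fetch,package} -> (fetch, d=2), (tag, d=2).
Iteration 3: edges from {fetch,tag} -> (test, d=3).
Iteration 4: no outgoing edges from {test}; recursion stops.
Total rows emitted: 6.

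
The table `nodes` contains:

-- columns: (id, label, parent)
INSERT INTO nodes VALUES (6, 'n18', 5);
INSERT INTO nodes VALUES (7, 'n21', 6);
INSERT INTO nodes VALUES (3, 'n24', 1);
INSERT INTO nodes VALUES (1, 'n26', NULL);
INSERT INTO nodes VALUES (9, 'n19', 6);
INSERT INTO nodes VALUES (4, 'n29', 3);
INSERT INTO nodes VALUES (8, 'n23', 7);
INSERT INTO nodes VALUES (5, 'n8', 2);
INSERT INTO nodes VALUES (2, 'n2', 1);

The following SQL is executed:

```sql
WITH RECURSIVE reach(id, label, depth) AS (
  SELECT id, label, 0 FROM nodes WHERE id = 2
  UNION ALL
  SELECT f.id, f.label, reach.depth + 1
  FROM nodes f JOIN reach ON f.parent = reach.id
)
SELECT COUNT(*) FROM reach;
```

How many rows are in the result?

Base: id=2 (n2) at depth 0.
Iteration 1: rows with parent in {2} -> n8 (id 5, depth 1).
Iteration 2: rows with parent in {5} -> n18 (id 6, depth 2).
Iteration 3: rows with parent in {6} -> n21 (id 7, depth 3), n19 (id 9, depth 3).
Iteration 4: rows with parent in {7,9} -> n23 (id 8, depth 4).
Iteration 5: no rows with parent in {8}; recursion stops.
Total rows emitted: 6.

6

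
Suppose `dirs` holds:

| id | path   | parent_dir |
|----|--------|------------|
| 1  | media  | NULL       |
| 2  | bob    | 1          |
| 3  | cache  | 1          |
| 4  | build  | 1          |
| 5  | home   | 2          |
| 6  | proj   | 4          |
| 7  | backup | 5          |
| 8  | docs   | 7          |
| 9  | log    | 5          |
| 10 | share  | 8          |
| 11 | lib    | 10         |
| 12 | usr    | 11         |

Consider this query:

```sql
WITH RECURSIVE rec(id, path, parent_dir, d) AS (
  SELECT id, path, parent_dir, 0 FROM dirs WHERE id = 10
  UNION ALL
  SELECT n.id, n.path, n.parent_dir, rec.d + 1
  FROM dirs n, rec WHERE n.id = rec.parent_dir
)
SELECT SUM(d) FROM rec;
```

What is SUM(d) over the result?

Base: id=10 (share), parent_dir=8, d 0.
Iteration 1: join on id=8 -> docs (id 8, parent_dir=7, d 1).
Iteration 2: join on id=7 -> backup (id 7, parent_dir=5, d 2).
Iteration 3: join on id=5 -> home (id 5, parent_dir=2, d 3).
Iteration 4: join on id=2 -> bob (id 2, parent_dir=1, d 4).
Iteration 5: join on id=1 -> media (id 1, parent_dir=NULL, d 5).
Iteration 6: parent_dir is NULL; no match; recursion stops.
SUM(d) = 0 + 1 + 2 + 3 + 4 + 5 = 15.

15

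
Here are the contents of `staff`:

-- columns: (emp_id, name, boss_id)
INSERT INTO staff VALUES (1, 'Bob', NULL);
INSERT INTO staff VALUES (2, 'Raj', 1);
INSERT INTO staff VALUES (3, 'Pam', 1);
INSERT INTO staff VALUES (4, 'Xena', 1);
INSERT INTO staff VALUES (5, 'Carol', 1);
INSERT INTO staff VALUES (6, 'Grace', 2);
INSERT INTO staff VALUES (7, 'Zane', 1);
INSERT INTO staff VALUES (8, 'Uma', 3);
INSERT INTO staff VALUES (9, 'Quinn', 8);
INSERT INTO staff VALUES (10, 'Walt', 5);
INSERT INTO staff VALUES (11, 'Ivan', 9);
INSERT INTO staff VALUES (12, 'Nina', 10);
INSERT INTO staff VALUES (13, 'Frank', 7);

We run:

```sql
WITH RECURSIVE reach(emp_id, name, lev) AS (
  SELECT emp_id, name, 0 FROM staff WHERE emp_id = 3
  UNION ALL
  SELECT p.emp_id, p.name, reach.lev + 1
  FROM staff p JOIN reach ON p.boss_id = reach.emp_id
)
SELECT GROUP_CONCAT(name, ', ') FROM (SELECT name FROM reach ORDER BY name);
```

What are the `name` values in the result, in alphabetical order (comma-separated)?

Ivan, Pam, Quinn, Uma

Base: emp_id=3 (Pam) at lev 0.
Iteration 1: rows with boss_id in {3} -> Uma (id 8, lev 1).
Iteration 2: rows with boss_id in {8} -> Quinn (id 9, lev 2).
Iteration 3: rows with boss_id in {9} -> Ivan (id 11, lev 3).
Iteration 4: no rows with boss_id in {11}; recursion stops.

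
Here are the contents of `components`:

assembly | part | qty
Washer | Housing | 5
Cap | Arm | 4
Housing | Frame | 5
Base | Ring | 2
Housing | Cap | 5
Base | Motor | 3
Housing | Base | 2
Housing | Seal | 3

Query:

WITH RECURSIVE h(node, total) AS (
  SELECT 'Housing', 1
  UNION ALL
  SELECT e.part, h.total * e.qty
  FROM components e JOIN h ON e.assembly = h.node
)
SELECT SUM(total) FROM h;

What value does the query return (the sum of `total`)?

46

Base: (Housing, total=1).
Iteration 1: components of {Housing} -> Base = 1*2 = 2, Cap = 1*5 = 5, Frame = 1*5 = 5, Seal = 1*3 = 3.
Iteration 2: components of {Base,Cap,Frame,Seal} -> Arm = 5*4 = 20, Motor = 2*3 = 6, Ring = 2*2 = 4.
Iteration 3: no further components; recursion stops.
SUM(total) = 1 + 3 + 5 + 5 + 2 + 20 + 6 + 4 = 46.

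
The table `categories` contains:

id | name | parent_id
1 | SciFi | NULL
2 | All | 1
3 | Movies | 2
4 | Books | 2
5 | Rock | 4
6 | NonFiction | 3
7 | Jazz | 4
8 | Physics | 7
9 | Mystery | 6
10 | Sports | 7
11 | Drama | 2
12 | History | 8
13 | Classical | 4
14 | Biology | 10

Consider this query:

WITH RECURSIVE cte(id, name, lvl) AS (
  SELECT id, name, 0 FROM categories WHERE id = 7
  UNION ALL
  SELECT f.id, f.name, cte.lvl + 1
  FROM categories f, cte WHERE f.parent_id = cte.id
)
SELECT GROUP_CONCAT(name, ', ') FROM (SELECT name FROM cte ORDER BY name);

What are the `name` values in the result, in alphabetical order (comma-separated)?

Base: id=7 (Jazz) at lvl 0.
Iteration 1: rows with parent_id in {7} -> Physics (id 8, lvl 1), Sports (id 10, lvl 1).
Iteration 2: rows with parent_id in {8,10} -> History (id 12, lvl 2), Biology (id 14, lvl 2).
Iteration 3: no rows with parent_id in {12,14}; recursion stops.

Biology, History, Jazz, Physics, Sports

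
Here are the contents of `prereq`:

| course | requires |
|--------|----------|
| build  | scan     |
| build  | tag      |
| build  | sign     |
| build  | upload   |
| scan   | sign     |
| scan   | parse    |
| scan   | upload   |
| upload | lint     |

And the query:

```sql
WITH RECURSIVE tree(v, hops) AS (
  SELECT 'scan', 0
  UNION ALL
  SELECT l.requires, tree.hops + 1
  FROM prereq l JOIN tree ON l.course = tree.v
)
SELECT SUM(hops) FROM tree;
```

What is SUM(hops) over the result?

Base: (scan, hops=0).
Iteration 1: edges from {scan} -> (parse, hops=1), (sign, hops=1), (upload, hops=1).
Iteration 2: edges from {parse,sign,upload} -> (lint, hops=2).
Iteration 3: no outgoing edges from {lint}; recursion stops.
SUM(hops) = 0 + 1 + 1 + 1 + 2 = 5.

5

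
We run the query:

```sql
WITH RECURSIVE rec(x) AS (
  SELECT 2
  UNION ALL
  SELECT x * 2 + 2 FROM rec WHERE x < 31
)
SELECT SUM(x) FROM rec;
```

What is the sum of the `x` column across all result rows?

114

Base: x=2.
Iteration 1: 2 < 31 holds -> x = 2 * 2 + 2 = 6.
Iteration 2: 6 < 31 holds -> x = 6 * 2 + 2 = 14.
Iteration 3: 14 < 31 holds -> x = 14 * 2 + 2 = 30.
Iteration 4: 30 < 31 holds -> x = 30 * 2 + 2 = 62.
Iteration 5: 62 < 31 fails; recursion stops.
SUM(x) = 2 + 6 + 14 + 30 + 62 = 114.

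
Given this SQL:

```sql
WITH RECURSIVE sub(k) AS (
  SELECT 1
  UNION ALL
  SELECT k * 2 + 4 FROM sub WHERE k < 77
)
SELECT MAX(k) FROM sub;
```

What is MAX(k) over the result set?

156

Base: k=1.
Iteration 1: 1 < 77 holds -> k = 1 * 2 + 4 = 6.
Iteration 2: 6 < 77 holds -> k = 6 * 2 + 4 = 16.
Iteration 3: 16 < 77 holds -> k = 16 * 2 + 4 = 36.
Iteration 4: 36 < 77 holds -> k = 36 * 2 + 4 = 76.
Iteration 5: 76 < 77 holds -> k = 76 * 2 + 4 = 156.
Iteration 6: 156 < 77 fails; recursion stops.
k values: 1, 6, 16, 36, 76, 156; the maximum is 156.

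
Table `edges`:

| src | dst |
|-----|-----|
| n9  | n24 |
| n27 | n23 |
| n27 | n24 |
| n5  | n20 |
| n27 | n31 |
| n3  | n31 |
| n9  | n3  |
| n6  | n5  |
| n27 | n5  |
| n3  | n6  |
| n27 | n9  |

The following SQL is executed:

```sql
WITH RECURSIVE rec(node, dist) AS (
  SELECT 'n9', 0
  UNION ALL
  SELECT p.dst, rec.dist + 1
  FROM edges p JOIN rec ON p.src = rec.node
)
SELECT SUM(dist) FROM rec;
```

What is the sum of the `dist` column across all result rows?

Base: (n9, dist=0).
Iteration 1: edges from {n9} -> (n24, dist=1), (n3, dist=1).
Iteration 2: edges from {n24,n3} -> (n31, dist=2), (n6, dist=2).
Iteration 3: edges from {n31,n6} -> (n5, dist=3).
Iteration 4: edges from {n5} -> (n20, dist=4).
Iteration 5: no outgoing edges from {n20}; recursion stops.
SUM(dist) = 0 + 1 + 1 + 2 + 2 + 3 + 4 = 13.

13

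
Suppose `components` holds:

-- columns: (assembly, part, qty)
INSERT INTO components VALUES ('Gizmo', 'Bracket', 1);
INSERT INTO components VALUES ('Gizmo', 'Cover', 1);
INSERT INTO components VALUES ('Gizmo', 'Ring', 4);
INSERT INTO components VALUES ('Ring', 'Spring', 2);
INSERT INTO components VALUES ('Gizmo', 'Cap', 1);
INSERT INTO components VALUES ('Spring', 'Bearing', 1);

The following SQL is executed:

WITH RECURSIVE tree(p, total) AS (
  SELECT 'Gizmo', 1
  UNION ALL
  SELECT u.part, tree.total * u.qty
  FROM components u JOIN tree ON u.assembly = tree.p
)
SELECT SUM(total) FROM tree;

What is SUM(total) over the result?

24

Base: (Gizmo, total=1).
Iteration 1: components of {Gizmo} -> Bracket = 1*1 = 1, Cap = 1*1 = 1, Cover = 1*1 = 1, Ring = 1*4 = 4.
Iteration 2: components of {Bracket,Cap,Cover,Ring} -> Spring = 4*2 = 8.
Iteration 3: components of {Spring} -> Bearing = 8*1 = 8.
Iteration 4: no further components; recursion stops.
SUM(total) = 1 + 1 + 1 + 4 + 1 + 8 + 8 = 24.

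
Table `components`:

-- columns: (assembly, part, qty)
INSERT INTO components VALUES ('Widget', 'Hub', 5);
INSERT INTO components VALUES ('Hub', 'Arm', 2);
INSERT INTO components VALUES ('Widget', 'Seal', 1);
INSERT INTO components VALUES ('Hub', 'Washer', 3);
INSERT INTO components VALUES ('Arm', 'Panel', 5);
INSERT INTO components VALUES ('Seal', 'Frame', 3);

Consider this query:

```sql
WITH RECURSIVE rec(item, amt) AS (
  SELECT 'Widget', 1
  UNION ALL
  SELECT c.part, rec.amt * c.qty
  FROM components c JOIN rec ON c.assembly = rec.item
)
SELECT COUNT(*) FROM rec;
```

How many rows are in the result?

Base: (Widget, amt=1).
Iteration 1: components of {Widget} -> Hub = 1*5 = 5, Seal = 1*1 = 1.
Iteration 2: components of {Hub,Seal} -> Arm = 5*2 = 10, Frame = 1*3 = 3, Washer = 5*3 = 15.
Iteration 3: components of {Arm,Frame,Washer} -> Panel = 10*5 = 50.
Iteration 4: no further components; recursion stops.
Total rows emitted: 7.

7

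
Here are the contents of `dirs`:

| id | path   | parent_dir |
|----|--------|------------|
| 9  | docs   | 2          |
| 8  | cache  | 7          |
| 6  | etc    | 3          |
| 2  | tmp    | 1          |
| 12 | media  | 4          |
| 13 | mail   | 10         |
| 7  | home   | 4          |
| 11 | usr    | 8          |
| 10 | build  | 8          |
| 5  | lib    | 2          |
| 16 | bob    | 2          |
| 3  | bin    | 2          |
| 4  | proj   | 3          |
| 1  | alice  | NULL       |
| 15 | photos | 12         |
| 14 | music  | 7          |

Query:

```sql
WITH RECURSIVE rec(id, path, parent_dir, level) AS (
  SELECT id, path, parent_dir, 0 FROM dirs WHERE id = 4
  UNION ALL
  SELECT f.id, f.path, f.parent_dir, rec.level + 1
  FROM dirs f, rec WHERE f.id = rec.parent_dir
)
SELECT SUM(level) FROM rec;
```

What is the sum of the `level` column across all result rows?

6

Base: id=4 (proj), parent_dir=3, level 0.
Iteration 1: join on id=3 -> bin (id 3, parent_dir=2, level 1).
Iteration 2: join on id=2 -> tmp (id 2, parent_dir=1, level 2).
Iteration 3: join on id=1 -> alice (id 1, parent_dir=NULL, level 3).
Iteration 4: parent_dir is NULL; no match; recursion stops.
SUM(level) = 0 + 1 + 2 + 3 = 6.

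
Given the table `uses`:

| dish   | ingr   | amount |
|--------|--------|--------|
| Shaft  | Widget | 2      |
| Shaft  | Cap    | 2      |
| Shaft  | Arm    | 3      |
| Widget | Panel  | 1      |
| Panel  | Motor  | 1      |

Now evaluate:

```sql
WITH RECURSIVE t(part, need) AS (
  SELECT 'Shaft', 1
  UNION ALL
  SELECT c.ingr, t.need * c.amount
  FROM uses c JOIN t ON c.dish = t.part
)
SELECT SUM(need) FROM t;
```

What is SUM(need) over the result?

12

Base: (Shaft, need=1).
Iteration 1: components of {Shaft} -> Arm = 1*3 = 3, Cap = 1*2 = 2, Widget = 1*2 = 2.
Iteration 2: components of {Arm,Cap,Widget} -> Panel = 2*1 = 2.
Iteration 3: components of {Panel} -> Motor = 2*1 = 2.
Iteration 4: no further components; recursion stops.
SUM(need) = 1 + 2 + 2 + 3 + 2 + 2 = 12.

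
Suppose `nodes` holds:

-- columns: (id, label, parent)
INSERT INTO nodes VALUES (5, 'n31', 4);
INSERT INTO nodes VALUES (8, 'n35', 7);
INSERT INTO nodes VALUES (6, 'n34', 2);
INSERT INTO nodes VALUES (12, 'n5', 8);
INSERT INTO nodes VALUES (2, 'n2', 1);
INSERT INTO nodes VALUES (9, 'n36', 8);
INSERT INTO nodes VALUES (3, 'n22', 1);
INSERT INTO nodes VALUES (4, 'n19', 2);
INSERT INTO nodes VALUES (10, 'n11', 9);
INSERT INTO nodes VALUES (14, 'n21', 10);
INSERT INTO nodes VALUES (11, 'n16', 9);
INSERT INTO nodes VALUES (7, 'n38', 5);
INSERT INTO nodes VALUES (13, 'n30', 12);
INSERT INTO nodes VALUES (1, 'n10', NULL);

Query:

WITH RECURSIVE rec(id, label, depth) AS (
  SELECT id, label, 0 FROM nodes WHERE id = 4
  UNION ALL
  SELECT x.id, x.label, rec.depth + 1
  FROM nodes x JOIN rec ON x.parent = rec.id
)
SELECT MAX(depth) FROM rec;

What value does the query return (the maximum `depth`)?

6

Base: id=4 (n19) at depth 0.
Iteration 1: rows with parent in {4} -> n31 (id 5, depth 1).
Iteration 2: rows with parent in {5} -> n38 (id 7, depth 2).
Iteration 3: rows with parent in {7} -> n35 (id 8, depth 3).
Iteration 4: rows with parent in {8} -> n36 (id 9, depth 4), n5 (id 12, depth 4).
Iteration 5: rows with parent in {9,12} -> n11 (id 10, depth 5), n16 (id 11, depth 5), n30 (id 13, depth 5).
Iteration 6: rows with parent in {10,11,13} -> n21 (id 14, depth 6).
Iteration 7: no rows with parent in {14}; recursion stops.
depth values: 0, 1, 2, 3, 4, 4, 5, 5, 5, 6; the maximum is 6.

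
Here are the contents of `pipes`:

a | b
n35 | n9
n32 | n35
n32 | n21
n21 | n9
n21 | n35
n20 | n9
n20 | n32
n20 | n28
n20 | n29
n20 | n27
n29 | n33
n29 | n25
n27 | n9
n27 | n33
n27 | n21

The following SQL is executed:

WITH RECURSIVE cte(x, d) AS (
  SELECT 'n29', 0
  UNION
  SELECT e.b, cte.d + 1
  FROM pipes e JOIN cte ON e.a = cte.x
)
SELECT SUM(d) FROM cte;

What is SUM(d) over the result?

2

Base: (n29, d=0).
Iteration 1: edges from {n29} -> (n25, d=1), (n33, d=1).
Iteration 2: no outgoing edges from {n25,n33}; recursion stops.
SUM(d) = 0 + 1 + 1 = 2.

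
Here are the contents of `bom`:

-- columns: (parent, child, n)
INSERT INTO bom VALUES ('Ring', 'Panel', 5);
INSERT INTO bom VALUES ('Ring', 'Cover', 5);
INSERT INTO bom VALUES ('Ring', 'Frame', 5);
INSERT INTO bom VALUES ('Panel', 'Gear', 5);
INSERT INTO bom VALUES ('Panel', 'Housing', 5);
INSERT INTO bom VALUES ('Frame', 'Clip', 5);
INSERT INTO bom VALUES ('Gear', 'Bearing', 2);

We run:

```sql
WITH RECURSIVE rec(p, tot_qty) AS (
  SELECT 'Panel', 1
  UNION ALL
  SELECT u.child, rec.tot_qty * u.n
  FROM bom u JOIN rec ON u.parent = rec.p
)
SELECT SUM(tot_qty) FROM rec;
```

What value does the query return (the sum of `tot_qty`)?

21

Base: (Panel, tot_qty=1).
Iteration 1: components of {Panel} -> Gear = 1*5 = 5, Housing = 1*5 = 5.
Iteration 2: components of {Gear,Housing} -> Bearing = 5*2 = 10.
Iteration 3: no further components; recursion stops.
SUM(tot_qty) = 1 + 5 + 5 + 10 = 21.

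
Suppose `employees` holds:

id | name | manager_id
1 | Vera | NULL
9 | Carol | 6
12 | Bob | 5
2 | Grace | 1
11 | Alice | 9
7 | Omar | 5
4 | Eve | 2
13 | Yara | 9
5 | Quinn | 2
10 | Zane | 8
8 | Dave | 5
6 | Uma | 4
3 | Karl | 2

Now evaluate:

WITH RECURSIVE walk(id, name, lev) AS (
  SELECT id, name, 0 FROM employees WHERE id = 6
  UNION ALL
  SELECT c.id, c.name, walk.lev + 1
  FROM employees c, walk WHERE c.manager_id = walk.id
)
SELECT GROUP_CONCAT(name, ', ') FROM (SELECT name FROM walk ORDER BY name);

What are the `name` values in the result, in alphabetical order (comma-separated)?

Alice, Carol, Uma, Yara

Base: id=6 (Uma) at lev 0.
Iteration 1: rows with manager_id in {6} -> Carol (id 9, lev 1).
Iteration 2: rows with manager_id in {9} -> Alice (id 11, lev 2), Yara (id 13, lev 2).
Iteration 3: no rows with manager_id in {11,13}; recursion stops.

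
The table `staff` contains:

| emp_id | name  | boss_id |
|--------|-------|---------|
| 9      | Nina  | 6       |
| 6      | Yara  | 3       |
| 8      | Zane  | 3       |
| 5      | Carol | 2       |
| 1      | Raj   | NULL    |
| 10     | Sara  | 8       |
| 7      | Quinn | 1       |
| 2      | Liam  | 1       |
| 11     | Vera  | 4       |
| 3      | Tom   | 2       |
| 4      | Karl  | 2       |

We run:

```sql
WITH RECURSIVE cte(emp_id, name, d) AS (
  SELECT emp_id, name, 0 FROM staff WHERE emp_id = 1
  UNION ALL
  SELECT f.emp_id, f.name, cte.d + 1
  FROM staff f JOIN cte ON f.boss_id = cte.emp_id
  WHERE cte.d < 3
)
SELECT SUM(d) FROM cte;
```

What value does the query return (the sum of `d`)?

Base: emp_id=1 (Raj) at d 0.
Iteration 1: rows with boss_id in {1} -> Liam (id 2, d 1), Quinn (id 7, d 1).
Iteration 2: rows with boss_id in {2,7} -> Tom (id 3, d 2), Karl (id 4, d 2), Carol (id 5, d 2).
Iteration 3: rows with boss_id in {3,4,5} -> Yara (id 6, d 3), Zane (id 8, d 3), Vera (id 11, d 3).
Iteration 4: d < 3 fails for all current rows; recursion stops.
SUM(d) = 0 + 1 + 1 + 2 + 2 + 2 + 3 + 3 + 3 = 17.

17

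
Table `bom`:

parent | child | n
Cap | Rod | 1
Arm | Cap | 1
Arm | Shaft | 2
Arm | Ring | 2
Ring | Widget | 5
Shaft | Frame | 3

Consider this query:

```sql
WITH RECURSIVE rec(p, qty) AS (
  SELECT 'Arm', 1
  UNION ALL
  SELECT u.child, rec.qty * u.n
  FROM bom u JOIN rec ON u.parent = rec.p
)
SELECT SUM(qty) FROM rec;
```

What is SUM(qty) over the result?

Base: (Arm, qty=1).
Iteration 1: components of {Arm} -> Cap = 1*1 = 1, Ring = 1*2 = 2, Shaft = 1*2 = 2.
Iteration 2: components of {Cap,Ring,Shaft} -> Frame = 2*3 = 6, Rod = 1*1 = 1, Widget = 2*5 = 10.
Iteration 3: no further components; recursion stops.
SUM(qty) = 1 + 2 + 2 + 1 + 10 + 6 + 1 = 23.

23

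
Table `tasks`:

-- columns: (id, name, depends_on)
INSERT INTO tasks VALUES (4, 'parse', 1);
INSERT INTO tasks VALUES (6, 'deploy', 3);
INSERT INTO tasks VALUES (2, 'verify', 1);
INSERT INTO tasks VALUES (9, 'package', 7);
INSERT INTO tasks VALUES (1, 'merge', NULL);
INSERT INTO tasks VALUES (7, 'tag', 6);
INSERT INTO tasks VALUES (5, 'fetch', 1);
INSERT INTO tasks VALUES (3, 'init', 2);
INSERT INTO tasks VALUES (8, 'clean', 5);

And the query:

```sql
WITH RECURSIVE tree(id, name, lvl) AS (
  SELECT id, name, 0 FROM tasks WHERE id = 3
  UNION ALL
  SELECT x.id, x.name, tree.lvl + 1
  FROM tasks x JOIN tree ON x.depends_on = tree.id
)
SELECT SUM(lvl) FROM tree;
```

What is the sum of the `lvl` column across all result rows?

Base: id=3 (init) at lvl 0.
Iteration 1: rows with depends_on in {3} -> deploy (id 6, lvl 1).
Iteration 2: rows with depends_on in {6} -> tag (id 7, lvl 2).
Iteration 3: rows with depends_on in {7} -> package (id 9, lvl 3).
Iteration 4: no rows with depends_on in {9}; recursion stops.
SUM(lvl) = 0 + 1 + 2 + 3 = 6.

6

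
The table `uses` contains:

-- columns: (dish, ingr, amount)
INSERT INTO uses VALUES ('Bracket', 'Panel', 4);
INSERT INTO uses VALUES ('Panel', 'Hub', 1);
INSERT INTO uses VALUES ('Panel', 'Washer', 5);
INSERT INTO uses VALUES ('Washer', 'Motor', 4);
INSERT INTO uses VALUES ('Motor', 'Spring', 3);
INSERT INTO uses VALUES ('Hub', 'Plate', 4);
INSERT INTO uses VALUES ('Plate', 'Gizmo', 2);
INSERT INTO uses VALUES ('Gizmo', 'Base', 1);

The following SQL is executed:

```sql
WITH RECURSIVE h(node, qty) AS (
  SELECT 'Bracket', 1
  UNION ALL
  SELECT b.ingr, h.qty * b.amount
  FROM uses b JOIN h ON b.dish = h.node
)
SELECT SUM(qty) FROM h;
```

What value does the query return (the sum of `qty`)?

Base: (Bracket, qty=1).
Iteration 1: components of {Bracket} -> Panel = 1*4 = 4.
Iteration 2: components of {Panel} -> Hub = 4*1 = 4, Washer = 4*5 = 20.
Iteration 3: components of {Hub,Washer} -> Motor = 20*4 = 80, Plate = 4*4 = 16.
Iteration 4: components of {Motor,Plate} -> Gizmo = 16*2 = 32, Spring = 80*3 = 240.
Iteration 5: components of {Gizmo,Spring} -> Base = 32*1 = 32.
Iteration 6: no further components; recursion stops.
SUM(qty) = 1 + 4 + 4 + 20 + 16 + 80 + 32 + 240 + 32 = 429.

429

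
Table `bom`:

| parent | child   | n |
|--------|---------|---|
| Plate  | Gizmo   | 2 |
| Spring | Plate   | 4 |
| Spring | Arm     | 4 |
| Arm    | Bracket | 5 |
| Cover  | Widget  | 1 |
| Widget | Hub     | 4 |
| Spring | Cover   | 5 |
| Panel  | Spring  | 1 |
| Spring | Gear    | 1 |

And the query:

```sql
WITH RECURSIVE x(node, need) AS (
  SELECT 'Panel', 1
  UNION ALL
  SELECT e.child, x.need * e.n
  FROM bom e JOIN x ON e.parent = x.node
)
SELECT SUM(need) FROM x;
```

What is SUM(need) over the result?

Base: (Panel, need=1).
Iteration 1: components of {Panel} -> Spring = 1*1 = 1.
Iteration 2: components of {Spring} -> Arm = 1*4 = 4, Cover = 1*5 = 5, Gear = 1*1 = 1, Plate = 1*4 = 4.
Iteration 3: components of {Arm,Cover,Gear,Plate} -> Bracket = 4*5 = 20, Gizmo = 4*2 = 8, Widget = 5*1 = 5.
Iteration 4: components of {Bracket,Gizmo,Widget} -> Hub = 5*4 = 20.
Iteration 5: no further components; recursion stops.
SUM(need) = 1 + 1 + 4 + 4 + 1 + 5 + 20 + 8 + 5 + 20 = 69.

69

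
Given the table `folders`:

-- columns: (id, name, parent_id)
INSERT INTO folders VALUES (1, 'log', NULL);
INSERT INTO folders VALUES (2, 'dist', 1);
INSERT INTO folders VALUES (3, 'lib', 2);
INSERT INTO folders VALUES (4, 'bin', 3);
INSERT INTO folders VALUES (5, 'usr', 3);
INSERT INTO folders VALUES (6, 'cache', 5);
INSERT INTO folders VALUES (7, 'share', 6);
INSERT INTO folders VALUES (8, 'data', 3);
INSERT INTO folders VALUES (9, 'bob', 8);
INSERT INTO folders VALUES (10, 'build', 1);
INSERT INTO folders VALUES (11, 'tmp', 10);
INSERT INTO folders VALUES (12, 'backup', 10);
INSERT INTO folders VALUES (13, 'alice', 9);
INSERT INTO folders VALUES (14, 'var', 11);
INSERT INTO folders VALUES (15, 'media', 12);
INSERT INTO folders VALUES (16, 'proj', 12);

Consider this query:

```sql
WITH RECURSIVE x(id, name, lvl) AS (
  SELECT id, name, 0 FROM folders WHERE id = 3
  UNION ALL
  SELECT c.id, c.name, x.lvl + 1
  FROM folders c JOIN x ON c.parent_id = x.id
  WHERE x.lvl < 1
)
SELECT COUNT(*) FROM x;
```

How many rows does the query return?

Base: id=3 (lib) at lvl 0.
Iteration 1: rows with parent_id in {3} -> bin (id 4, lvl 1), usr (id 5, lvl 1), data (id 8, lvl 1).
Iteration 2: lvl < 1 fails for all current rows; recursion stops.
Total rows emitted: 4.

4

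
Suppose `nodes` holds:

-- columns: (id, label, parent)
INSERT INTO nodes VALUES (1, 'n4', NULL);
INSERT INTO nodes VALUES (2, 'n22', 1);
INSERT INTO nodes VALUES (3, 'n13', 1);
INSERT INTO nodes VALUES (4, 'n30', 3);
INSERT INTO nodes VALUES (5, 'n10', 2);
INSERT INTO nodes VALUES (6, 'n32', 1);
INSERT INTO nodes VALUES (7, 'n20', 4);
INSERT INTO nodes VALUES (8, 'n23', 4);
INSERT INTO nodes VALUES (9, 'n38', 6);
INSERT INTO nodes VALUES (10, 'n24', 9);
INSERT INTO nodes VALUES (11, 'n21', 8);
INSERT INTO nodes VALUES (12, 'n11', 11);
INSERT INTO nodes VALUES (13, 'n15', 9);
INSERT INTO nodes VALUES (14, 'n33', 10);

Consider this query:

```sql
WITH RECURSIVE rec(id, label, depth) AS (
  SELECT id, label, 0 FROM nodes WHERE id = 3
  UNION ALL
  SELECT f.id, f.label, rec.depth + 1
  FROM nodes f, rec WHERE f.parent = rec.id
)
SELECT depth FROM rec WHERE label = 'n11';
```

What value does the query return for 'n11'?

4

Base: id=3 (n13) at depth 0.
Iteration 1: rows with parent in {3} -> n30 (id 4, depth 1).
Iteration 2: rows with parent in {4} -> n20 (id 7, depth 2), n23 (id 8, depth 2).
Iteration 3: rows with parent in {7,8} -> n21 (id 11, depth 3).
Iteration 4: rows with parent in {11} -> n11 (id 12, depth 4).
Iteration 5: no rows with parent in {12}; recursion stops.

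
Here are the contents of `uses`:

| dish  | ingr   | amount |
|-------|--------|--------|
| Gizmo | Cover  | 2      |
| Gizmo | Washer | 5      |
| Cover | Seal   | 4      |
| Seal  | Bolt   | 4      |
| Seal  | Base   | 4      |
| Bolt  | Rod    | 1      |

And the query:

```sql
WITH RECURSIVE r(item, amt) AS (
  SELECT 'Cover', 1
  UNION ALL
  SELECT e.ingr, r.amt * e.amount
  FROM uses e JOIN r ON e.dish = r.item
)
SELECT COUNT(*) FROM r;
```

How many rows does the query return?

Base: (Cover, amt=1).
Iteration 1: components of {Cover} -> Seal = 1*4 = 4.
Iteration 2: components of {Seal} -> Base = 4*4 = 16, Bolt = 4*4 = 16.
Iteration 3: components of {Base,Bolt} -> Rod = 16*1 = 16.
Iteration 4: no further components; recursion stops.
Total rows emitted: 5.

5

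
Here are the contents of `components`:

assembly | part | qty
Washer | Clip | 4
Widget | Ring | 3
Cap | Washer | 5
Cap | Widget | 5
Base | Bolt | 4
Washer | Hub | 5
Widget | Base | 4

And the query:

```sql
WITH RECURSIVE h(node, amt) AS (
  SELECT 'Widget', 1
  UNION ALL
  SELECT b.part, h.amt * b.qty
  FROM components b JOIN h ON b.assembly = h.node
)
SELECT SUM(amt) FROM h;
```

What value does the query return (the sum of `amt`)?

Base: (Widget, amt=1).
Iteration 1: components of {Widget} -> Base = 1*4 = 4, Ring = 1*3 = 3.
Iteration 2: components of {Base,Ring} -> Bolt = 4*4 = 16.
Iteration 3: no further components; recursion stops.
SUM(amt) = 1 + 3 + 4 + 16 = 24.

24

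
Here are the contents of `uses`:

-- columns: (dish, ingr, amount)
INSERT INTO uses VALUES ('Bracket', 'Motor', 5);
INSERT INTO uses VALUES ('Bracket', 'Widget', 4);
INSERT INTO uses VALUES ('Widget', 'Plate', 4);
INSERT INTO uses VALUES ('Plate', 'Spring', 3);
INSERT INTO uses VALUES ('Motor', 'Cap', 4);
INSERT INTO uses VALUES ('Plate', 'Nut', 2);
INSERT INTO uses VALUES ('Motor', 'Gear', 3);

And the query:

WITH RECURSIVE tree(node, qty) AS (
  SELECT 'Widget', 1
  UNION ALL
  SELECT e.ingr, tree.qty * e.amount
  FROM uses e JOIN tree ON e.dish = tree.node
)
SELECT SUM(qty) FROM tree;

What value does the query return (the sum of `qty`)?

25

Base: (Widget, qty=1).
Iteration 1: components of {Widget} -> Plate = 1*4 = 4.
Iteration 2: components of {Plate} -> Nut = 4*2 = 8, Spring = 4*3 = 12.
Iteration 3: no further components; recursion stops.
SUM(qty) = 1 + 4 + 8 + 12 = 25.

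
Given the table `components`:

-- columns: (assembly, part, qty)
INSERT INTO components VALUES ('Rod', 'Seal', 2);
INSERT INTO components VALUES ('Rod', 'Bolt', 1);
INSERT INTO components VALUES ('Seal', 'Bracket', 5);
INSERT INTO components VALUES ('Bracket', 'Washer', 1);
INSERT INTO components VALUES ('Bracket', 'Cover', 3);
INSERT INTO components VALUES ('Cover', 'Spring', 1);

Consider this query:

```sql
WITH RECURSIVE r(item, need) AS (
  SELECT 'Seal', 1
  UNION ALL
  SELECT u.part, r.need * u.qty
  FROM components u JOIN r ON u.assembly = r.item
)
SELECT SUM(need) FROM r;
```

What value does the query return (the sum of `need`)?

Base: (Seal, need=1).
Iteration 1: components of {Seal} -> Bracket = 1*5 = 5.
Iteration 2: components of {Bracket} -> Cover = 5*3 = 15, Washer = 5*1 = 5.
Iteration 3: components of {Cover,Washer} -> Spring = 15*1 = 15.
Iteration 4: no further components; recursion stops.
SUM(need) = 1 + 5 + 5 + 15 + 15 = 41.

41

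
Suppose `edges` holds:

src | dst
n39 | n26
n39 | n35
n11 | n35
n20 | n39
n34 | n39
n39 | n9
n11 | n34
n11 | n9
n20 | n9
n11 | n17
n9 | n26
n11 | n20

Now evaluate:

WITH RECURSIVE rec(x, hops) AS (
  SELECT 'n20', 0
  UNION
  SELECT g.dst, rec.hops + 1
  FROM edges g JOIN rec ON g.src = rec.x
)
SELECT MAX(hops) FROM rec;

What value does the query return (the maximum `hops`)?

Base: (n20, hops=0).
Iteration 1: edges from {n20} -> (n39, hops=1), (n9, hops=1).
Iteration 2: edges from {n39,n9} -> (n26, hops=2), (n35, hops=2), (n9, hops=2). [UNION drops 1 duplicate row(s)]
Iteration 3: edges from {n26,n35,n9} -> (n26, hops=3).
Iteration 4: no outgoing edges from {n26}; recursion stops.
hops values: 0, 1, 1, 2, 2, 2, 3; the maximum is 3.

3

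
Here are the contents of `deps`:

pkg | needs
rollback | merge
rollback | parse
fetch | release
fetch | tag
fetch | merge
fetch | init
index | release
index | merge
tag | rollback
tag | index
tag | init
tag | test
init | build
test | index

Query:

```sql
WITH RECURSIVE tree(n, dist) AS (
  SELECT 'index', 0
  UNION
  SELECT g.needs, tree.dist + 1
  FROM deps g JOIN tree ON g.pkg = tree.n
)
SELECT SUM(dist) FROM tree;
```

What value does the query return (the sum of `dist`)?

2

Base: (index, dist=0).
Iteration 1: edges from {index} -> (merge, dist=1), (release, dist=1).
Iteration 2: no outgoing edges from {merge,release}; recursion stops.
SUM(dist) = 0 + 1 + 1 = 2.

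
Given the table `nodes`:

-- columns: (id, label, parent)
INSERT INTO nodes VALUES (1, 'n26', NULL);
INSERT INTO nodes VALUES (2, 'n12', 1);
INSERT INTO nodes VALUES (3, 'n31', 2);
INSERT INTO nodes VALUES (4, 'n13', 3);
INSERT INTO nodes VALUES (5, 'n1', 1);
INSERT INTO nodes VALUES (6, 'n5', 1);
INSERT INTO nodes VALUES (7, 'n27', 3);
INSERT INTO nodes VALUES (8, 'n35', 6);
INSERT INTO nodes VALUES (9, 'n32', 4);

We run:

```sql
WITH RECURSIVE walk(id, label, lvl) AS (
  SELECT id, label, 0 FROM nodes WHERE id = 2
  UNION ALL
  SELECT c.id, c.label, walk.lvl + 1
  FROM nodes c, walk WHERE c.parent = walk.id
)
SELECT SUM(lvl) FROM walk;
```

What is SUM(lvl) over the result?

Base: id=2 (n12) at lvl 0.
Iteration 1: rows with parent in {2} -> n31 (id 3, lvl 1).
Iteration 2: rows with parent in {3} -> n13 (id 4, lvl 2), n27 (id 7, lvl 2).
Iteration 3: rows with parent in {4,7} -> n32 (id 9, lvl 3).
Iteration 4: no rows with parent in {9}; recursion stops.
SUM(lvl) = 0 + 1 + 2 + 2 + 3 = 8.

8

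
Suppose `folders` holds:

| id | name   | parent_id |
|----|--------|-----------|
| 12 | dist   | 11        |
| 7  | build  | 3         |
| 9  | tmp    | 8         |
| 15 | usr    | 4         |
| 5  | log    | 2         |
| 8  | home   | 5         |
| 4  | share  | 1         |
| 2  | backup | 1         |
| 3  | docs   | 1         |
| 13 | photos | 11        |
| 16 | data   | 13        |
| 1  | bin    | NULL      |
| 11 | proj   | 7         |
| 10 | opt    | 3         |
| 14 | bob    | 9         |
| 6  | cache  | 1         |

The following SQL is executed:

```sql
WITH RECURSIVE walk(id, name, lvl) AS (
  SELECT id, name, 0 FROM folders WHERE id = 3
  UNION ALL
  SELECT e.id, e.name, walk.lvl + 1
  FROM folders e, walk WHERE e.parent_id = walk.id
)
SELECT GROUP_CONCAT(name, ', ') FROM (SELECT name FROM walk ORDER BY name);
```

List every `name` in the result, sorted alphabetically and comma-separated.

build, data, dist, docs, opt, photos, proj

Base: id=3 (docs) at lvl 0.
Iteration 1: rows with parent_id in {3} -> build (id 7, lvl 1), opt (id 10, lvl 1).
Iteration 2: rows with parent_id in {7,10} -> proj (id 11, lvl 2).
Iteration 3: rows with parent_id in {11} -> dist (id 12, lvl 3), photos (id 13, lvl 3).
Iteration 4: rows with parent_id in {12,13} -> data (id 16, lvl 4).
Iteration 5: no rows with parent_id in {16}; recursion stops.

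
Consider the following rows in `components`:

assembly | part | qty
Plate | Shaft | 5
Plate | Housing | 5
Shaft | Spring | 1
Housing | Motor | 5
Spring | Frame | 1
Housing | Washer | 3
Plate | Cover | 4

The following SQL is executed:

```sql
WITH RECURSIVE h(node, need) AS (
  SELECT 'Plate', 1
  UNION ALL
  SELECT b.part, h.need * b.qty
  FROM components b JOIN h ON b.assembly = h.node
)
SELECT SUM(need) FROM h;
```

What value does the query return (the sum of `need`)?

Base: (Plate, need=1).
Iteration 1: components of {Plate} -> Cover = 1*4 = 4, Housing = 1*5 = 5, Shaft = 1*5 = 5.
Iteration 2: components of {Cover,Housing,Shaft} -> Motor = 5*5 = 25, Spring = 5*1 = 5, Washer = 5*3 = 15.
Iteration 3: components of {Motor,Spring,Washer} -> Frame = 5*1 = 5.
Iteration 4: no further components; recursion stops.
SUM(need) = 1 + 5 + 5 + 4 + 5 + 25 + 15 + 5 = 65.

65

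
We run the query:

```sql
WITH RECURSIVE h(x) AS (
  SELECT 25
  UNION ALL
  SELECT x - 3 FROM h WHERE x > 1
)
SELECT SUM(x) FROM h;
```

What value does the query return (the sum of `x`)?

117

Base: x=25.
Iteration 1: 25 > 1 holds -> x = 25 - 3 = 22.
Iteration 2: 22 > 1 holds -> x = 22 - 3 = 19.
Iteration 3: 19 > 1 holds -> x = 19 - 3 = 16.
Iteration 4: 16 > 1 holds -> x = 16 - 3 = 13.
Iteration 5: 13 > 1 holds -> x = 13 - 3 = 10.
Iteration 6: 10 > 1 holds -> x = 10 - 3 = 7.
Iteration 7: 7 > 1 holds -> x = 7 - 3 = 4.
Iteration 8: 4 > 1 holds -> x = 4 - 3 = 1.
Iteration 9: 1 > 1 fails; recursion stops.
SUM(x) = 25 + 22 + 19 + 16 + 13 + 10 + 7 + 4 + 1 = 117.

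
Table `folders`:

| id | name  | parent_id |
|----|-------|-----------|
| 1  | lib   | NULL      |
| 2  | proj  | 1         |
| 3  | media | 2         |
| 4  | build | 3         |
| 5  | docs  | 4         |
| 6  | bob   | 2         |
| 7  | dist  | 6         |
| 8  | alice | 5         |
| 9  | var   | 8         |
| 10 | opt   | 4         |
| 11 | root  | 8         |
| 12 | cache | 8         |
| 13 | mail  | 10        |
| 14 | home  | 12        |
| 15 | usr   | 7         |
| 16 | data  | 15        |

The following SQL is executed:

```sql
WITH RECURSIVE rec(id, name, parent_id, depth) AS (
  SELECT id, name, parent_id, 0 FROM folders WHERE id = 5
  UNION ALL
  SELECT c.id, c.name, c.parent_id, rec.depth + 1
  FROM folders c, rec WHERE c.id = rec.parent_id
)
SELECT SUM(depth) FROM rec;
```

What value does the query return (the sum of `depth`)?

10

Base: id=5 (docs), parent_id=4, depth 0.
Iteration 1: join on id=4 -> build (id 4, parent_id=3, depth 1).
Iteration 2: join on id=3 -> media (id 3, parent_id=2, depth 2).
Iteration 3: join on id=2 -> proj (id 2, parent_id=1, depth 3).
Iteration 4: join on id=1 -> lib (id 1, parent_id=NULL, depth 4).
Iteration 5: parent_id is NULL; no match; recursion stops.
SUM(depth) = 0 + 1 + 2 + 3 + 4 = 10.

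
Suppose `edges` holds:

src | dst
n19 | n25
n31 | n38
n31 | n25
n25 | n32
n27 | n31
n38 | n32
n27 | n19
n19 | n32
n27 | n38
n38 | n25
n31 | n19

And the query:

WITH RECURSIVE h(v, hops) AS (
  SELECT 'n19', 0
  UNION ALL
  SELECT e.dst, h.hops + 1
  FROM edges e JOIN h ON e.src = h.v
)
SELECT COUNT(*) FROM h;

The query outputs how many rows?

Base: (n19, hops=0).
Iteration 1: edges from {n19} -> (n25, hops=1), (n32, hops=1).
Iteration 2: edges from {n25,n32} -> (n32, hops=2).
Iteration 3: no outgoing edges from {n32}; recursion stops.
Total rows emitted: 4.

4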